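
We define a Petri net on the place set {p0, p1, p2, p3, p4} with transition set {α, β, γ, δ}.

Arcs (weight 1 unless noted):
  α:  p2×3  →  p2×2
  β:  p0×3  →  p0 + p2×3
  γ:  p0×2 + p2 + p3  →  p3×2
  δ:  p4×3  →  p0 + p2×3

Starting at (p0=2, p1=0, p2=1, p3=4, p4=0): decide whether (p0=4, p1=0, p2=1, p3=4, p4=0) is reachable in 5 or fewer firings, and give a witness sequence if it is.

NO — not reachable within 5 firings

depth 0: 1 marking
depth 1: 2 markings reached so far
depth 2: 2 markings reached so far
(frontier empty at depth 2; search complete)
target is not among the 2 markings reachable within 5 steps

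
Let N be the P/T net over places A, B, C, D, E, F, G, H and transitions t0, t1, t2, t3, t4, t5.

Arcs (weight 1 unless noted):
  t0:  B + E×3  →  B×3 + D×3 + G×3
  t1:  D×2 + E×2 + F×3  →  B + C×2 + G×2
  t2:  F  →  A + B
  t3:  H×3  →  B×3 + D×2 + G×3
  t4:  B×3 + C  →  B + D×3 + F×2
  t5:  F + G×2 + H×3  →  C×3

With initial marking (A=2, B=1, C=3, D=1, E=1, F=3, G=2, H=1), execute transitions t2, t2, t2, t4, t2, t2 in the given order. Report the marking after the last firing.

step 1: fire t2:  (A=2, B=1, C=3, D=1, E=1, F=3, G=2, H=1) → (A=3, B=2, C=3, D=1, E=1, F=2, G=2, H=1)
step 2: fire t2:  (A=3, B=2, C=3, D=1, E=1, F=2, G=2, H=1) → (A=4, B=3, C=3, D=1, E=1, F=1, G=2, H=1)
step 3: fire t2:  (A=4, B=3, C=3, D=1, E=1, F=1, G=2, H=1) → (A=5, B=4, C=3, D=1, E=1, F=0, G=2, H=1)
step 4: fire t4:  (A=5, B=4, C=3, D=1, E=1, F=0, G=2, H=1) → (A=5, B=2, C=2, D=4, E=1, F=2, G=2, H=1)
step 5: fire t2:  (A=5, B=2, C=2, D=4, E=1, F=2, G=2, H=1) → (A=6, B=3, C=2, D=4, E=1, F=1, G=2, H=1)
step 6: fire t2:  (A=6, B=3, C=2, D=4, E=1, F=1, G=2, H=1) → (A=7, B=4, C=2, D=4, E=1, F=0, G=2, H=1)

(A=7, B=4, C=2, D=4, E=1, F=0, G=2, H=1)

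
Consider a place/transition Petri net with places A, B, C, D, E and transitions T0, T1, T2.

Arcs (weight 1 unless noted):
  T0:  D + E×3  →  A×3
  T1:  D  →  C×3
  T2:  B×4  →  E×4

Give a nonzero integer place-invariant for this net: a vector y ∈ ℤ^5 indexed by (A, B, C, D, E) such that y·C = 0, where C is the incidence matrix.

Incidence matrix C (rows=places, cols=transitions):
       T0   T1   T2
    A   3    0    0
    B   0    0   -4
    C   0    3    0
    D  -1   -1    0
    E  -3    0    4

Candidate y = [1, 0, 1, 3, 0]; check y·C column-wise:
  col T0: 1·3 + 1·0 + 3·-1 + 0·-3 = 0
  col T1: 1·0 + 1·3 + 3·-1 = 0
  col T2: 1·0 + 0·-4 + 1·0 + 3·0 + 0·4 = 0

y = (A:1, B:0, C:1, D:3, E:0)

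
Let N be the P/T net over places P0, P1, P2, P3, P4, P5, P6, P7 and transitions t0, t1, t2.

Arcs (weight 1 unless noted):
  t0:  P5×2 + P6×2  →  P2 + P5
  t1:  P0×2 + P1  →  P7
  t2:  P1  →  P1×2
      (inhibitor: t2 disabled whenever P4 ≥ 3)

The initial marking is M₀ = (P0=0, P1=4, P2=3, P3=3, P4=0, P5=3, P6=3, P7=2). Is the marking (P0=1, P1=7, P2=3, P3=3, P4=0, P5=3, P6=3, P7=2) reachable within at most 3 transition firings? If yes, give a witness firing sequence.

NO — not reachable within 3 firings

depth 0: 1 marking
depth 1: 3 markings reached so far
depth 2: 5 markings reached so far
depth 3: 7 markings reached so far
target is not among the 7 markings reachable within 3 steps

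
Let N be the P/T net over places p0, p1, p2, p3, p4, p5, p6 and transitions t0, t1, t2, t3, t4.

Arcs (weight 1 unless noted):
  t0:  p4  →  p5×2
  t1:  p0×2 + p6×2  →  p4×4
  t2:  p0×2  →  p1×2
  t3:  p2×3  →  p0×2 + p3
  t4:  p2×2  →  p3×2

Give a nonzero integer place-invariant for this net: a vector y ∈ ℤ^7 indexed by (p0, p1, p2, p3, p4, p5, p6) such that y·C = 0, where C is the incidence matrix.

y = (p0:4, p1:4, p2:4, p3:4, p4:2, p5:1, p6:0)

Incidence matrix C (rows=places, cols=transitions):
       t0   t1   t2   t3   t4
   p0   0   -2   -2    2    0
   p1   0    0    2    0    0
   p2   0    0    0   -3   -2
   p3   0    0    0    1    2
   p4  -1    4    0    0    0
   p5   2    0    0    0    0
   p6   0   -2    0    0    0

Candidate y = [4, 4, 4, 4, 2, 1, 0]; check y·C column-wise:
  col t0: 4·0 + 4·0 + 4·0 + 4·0 + 2·-1 + 1·2 = 0
  col t1: 4·-2 + 4·0 + 4·0 + 4·0 + 2·4 + 1·0 + 0·-2 = 0
  col t2: 4·-2 + 4·2 + 4·0 + 4·0 + 2·0 + 1·0 = 0
  col t3: 4·2 + 4·0 + 4·-3 + 4·1 + 2·0 + 1·0 = 0
  col t4: 4·0 + 4·0 + 4·-2 + 4·2 + 2·0 + 1·0 = 0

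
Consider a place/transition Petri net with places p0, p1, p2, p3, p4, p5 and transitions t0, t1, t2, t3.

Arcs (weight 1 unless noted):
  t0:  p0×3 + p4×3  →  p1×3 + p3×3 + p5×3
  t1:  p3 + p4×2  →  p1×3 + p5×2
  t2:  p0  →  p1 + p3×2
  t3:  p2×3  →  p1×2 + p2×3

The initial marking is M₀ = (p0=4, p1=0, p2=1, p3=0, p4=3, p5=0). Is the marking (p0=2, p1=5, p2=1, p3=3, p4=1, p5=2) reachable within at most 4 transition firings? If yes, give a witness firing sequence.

YES — reachable via ⟨t2, t1, t2⟩ (3 firings)

step 1: fire t2:  (p0=4, p1=0, p2=1, p3=0, p4=3, p5=0) → (p0=3, p1=1, p2=1, p3=2, p4=3, p5=0)
step 2: fire t1:  (p0=3, p1=1, p2=1, p3=2, p4=3, p5=0) → (p0=3, p1=4, p2=1, p3=1, p4=1, p5=2)
step 3: fire t2:  (p0=3, p1=4, p2=1, p3=1, p4=1, p5=2) → (p0=2, p1=5, p2=1, p3=3, p4=1, p5=2)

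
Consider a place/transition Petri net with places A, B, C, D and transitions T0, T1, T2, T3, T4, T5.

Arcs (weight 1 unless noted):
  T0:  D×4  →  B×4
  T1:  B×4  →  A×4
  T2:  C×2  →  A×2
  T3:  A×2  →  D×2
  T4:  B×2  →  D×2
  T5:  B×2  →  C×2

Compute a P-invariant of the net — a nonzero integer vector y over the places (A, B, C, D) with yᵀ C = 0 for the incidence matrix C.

Incidence matrix C (rows=places, cols=transitions):
       T0   T1   T2   T3   T4   T5
    A   0    4    2   -2    0    0
    B   4   -4    0    0   -2   -2
    C   0    0   -2    0    0    2
    D  -4    0    0    2    2    0

Candidate y = [1, 1, 1, 1]; check y·C column-wise:
  col T0: 1·0 + 1·4 + 1·0 + 1·-4 = 0
  col T1: 1·4 + 1·-4 + 1·0 + 1·0 = 0
  col T2: 1·2 + 1·0 + 1·-2 + 1·0 = 0
  col T3: 1·-2 + 1·0 + 1·0 + 1·2 = 0
  col T4: 1·0 + 1·-2 + 1·0 + 1·2 = 0
  col T5: 1·0 + 1·-2 + 1·2 + 1·0 = 0

y = (A:1, B:1, C:1, D:1)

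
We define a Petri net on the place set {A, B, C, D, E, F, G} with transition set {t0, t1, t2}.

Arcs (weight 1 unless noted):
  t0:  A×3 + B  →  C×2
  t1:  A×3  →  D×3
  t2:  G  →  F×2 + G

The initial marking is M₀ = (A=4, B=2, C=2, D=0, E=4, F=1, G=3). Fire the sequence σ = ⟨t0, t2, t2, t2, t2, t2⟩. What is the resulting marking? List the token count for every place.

step 1: fire t0:  (A=4, B=2, C=2, D=0, E=4, F=1, G=3) → (A=1, B=1, C=4, D=0, E=4, F=1, G=3)
step 2: fire t2:  (A=1, B=1, C=4, D=0, E=4, F=1, G=3) → (A=1, B=1, C=4, D=0, E=4, F=3, G=3)
step 3: fire t2:  (A=1, B=1, C=4, D=0, E=4, F=3, G=3) → (A=1, B=1, C=4, D=0, E=4, F=5, G=3)
step 4: fire t2:  (A=1, B=1, C=4, D=0, E=4, F=5, G=3) → (A=1, B=1, C=4, D=0, E=4, F=7, G=3)
step 5: fire t2:  (A=1, B=1, C=4, D=0, E=4, F=7, G=3) → (A=1, B=1, C=4, D=0, E=4, F=9, G=3)
step 6: fire t2:  (A=1, B=1, C=4, D=0, E=4, F=9, G=3) → (A=1, B=1, C=4, D=0, E=4, F=11, G=3)

(A=1, B=1, C=4, D=0, E=4, F=11, G=3)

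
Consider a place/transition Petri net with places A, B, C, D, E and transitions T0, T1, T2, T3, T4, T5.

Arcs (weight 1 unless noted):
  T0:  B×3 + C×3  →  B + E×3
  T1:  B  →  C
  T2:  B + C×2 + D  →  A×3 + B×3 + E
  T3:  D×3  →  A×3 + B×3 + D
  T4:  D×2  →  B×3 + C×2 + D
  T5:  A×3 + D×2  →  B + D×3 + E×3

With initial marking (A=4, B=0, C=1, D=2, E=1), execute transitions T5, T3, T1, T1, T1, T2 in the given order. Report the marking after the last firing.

(A=7, B=3, C=2, D=0, E=5)

step 1: fire T5:  (A=4, B=0, C=1, D=2, E=1) → (A=1, B=1, C=1, D=3, E=4)
step 2: fire T3:  (A=1, B=1, C=1, D=3, E=4) → (A=4, B=4, C=1, D=1, E=4)
step 3: fire T1:  (A=4, B=4, C=1, D=1, E=4) → (A=4, B=3, C=2, D=1, E=4)
step 4: fire T1:  (A=4, B=3, C=2, D=1, E=4) → (A=4, B=2, C=3, D=1, E=4)
step 5: fire T1:  (A=4, B=2, C=3, D=1, E=4) → (A=4, B=1, C=4, D=1, E=4)
step 6: fire T2:  (A=4, B=1, C=4, D=1, E=4) → (A=7, B=3, C=2, D=0, E=5)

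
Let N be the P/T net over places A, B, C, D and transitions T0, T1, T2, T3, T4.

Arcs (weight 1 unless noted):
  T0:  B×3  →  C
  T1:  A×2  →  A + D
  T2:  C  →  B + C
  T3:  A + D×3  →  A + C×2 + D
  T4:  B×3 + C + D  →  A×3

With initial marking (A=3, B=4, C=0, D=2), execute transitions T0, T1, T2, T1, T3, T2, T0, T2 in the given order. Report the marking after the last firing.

(A=1, B=1, C=4, D=2)

step 1: fire T0:  (A=3, B=4, C=0, D=2) → (A=3, B=1, C=1, D=2)
step 2: fire T1:  (A=3, B=1, C=1, D=2) → (A=2, B=1, C=1, D=3)
step 3: fire T2:  (A=2, B=1, C=1, D=3) → (A=2, B=2, C=1, D=3)
step 4: fire T1:  (A=2, B=2, C=1, D=3) → (A=1, B=2, C=1, D=4)
step 5: fire T3:  (A=1, B=2, C=1, D=4) → (A=1, B=2, C=3, D=2)
step 6: fire T2:  (A=1, B=2, C=3, D=2) → (A=1, B=3, C=3, D=2)
step 7: fire T0:  (A=1, B=3, C=3, D=2) → (A=1, B=0, C=4, D=2)
step 8: fire T2:  (A=1, B=0, C=4, D=2) → (A=1, B=1, C=4, D=2)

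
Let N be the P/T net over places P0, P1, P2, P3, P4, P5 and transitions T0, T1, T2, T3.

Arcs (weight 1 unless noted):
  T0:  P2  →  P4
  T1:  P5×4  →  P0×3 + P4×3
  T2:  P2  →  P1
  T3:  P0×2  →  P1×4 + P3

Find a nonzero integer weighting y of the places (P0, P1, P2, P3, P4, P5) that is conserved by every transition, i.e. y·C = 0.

y = (P0:1, P1:-1, P2:-1, P3:6, P4:-1, P5:0)

Incidence matrix C (rows=places, cols=transitions):
       T0   T1   T2   T3
   P0   0    3    0   -2
   P1   0    0    1    4
   P2  -1    0   -1    0
   P3   0    0    0    1
   P4   1    3    0    0
   P5   0   -4    0    0

Candidate y = [1, -1, -1, 6, -1, 0]; check y·C column-wise:
  col T0: 1·0 + -1·0 + -1·-1 + 6·0 + -1·1 = 0
  col T1: 1·3 + -1·0 + -1·0 + 6·0 + -1·3 + 0·-4 = 0
  col T2: 1·0 + -1·1 + -1·-1 + 6·0 + -1·0 = 0
  col T3: 1·-2 + -1·4 + -1·0 + 6·1 + -1·0 = 0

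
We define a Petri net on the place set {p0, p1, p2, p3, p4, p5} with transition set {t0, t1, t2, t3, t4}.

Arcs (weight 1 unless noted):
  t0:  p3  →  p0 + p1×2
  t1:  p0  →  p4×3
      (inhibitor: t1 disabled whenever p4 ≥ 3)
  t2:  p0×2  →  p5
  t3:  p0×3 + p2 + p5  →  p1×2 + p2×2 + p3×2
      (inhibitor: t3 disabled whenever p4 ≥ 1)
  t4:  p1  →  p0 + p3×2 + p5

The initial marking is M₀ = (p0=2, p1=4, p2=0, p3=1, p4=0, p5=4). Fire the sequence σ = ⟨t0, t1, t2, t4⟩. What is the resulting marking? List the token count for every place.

step 1: fire t0:  (p0=2, p1=4, p2=0, p3=1, p4=0, p5=4) → (p0=3, p1=6, p2=0, p3=0, p4=0, p5=4)
step 2: fire t1:  (p0=3, p1=6, p2=0, p3=0, p4=0, p5=4) → (p0=2, p1=6, p2=0, p3=0, p4=3, p5=4)
step 3: fire t2:  (p0=2, p1=6, p2=0, p3=0, p4=3, p5=4) → (p0=0, p1=6, p2=0, p3=0, p4=3, p5=5)
step 4: fire t4:  (p0=0, p1=6, p2=0, p3=0, p4=3, p5=5) → (p0=1, p1=5, p2=0, p3=2, p4=3, p5=6)

(p0=1, p1=5, p2=0, p3=2, p4=3, p5=6)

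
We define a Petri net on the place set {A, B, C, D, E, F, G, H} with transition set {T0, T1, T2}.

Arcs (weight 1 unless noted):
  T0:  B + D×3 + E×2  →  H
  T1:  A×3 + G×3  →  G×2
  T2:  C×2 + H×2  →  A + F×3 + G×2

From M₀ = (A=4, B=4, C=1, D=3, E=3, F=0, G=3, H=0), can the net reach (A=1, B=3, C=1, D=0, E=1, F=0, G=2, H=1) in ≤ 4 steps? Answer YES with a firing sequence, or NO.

YES — reachable via ⟨T0, T1⟩ (2 firings)

step 1: fire T0:  (A=4, B=4, C=1, D=3, E=3, F=0, G=3, H=0) → (A=4, B=3, C=1, D=0, E=1, F=0, G=3, H=1)
step 2: fire T1:  (A=4, B=3, C=1, D=0, E=1, F=0, G=3, H=1) → (A=1, B=3, C=1, D=0, E=1, F=0, G=2, H=1)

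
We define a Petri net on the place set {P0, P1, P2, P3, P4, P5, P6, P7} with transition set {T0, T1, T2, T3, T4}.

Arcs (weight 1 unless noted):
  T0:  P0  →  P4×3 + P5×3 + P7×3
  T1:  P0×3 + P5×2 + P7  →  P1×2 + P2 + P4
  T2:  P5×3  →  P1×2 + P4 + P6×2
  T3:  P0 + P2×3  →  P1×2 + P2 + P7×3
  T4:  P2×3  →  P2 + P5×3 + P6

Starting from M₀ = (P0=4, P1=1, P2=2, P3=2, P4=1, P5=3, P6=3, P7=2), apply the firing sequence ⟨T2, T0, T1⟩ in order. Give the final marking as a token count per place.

step 1: fire T2:  (P0=4, P1=1, P2=2, P3=2, P4=1, P5=3, P6=3, P7=2) → (P0=4, P1=3, P2=2, P3=2, P4=2, P5=0, P6=5, P7=2)
step 2: fire T0:  (P0=4, P1=3, P2=2, P3=2, P4=2, P5=0, P6=5, P7=2) → (P0=3, P1=3, P2=2, P3=2, P4=5, P5=3, P6=5, P7=5)
step 3: fire T1:  (P0=3, P1=3, P2=2, P3=2, P4=5, P5=3, P6=5, P7=5) → (P0=0, P1=5, P2=3, P3=2, P4=6, P5=1, P6=5, P7=4)

(P0=0, P1=5, P2=3, P3=2, P4=6, P5=1, P6=5, P7=4)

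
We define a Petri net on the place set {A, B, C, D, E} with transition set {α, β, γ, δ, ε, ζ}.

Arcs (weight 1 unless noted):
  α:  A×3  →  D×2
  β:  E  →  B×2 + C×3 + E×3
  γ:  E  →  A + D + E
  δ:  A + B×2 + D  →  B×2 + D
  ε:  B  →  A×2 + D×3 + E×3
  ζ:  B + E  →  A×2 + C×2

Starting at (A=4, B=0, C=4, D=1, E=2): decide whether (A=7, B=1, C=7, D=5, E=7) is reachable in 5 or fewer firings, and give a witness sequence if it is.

step 1: fire β:  (A=4, B=0, C=4, D=1, E=2) → (A=4, B=2, C=7, D=1, E=4)
step 2: fire γ:  (A=4, B=2, C=7, D=1, E=4) → (A=5, B=2, C=7, D=2, E=4)
step 3: fire ε:  (A=5, B=2, C=7, D=2, E=4) → (A=7, B=1, C=7, D=5, E=7)

YES — reachable via ⟨β, γ, ε⟩ (3 firings)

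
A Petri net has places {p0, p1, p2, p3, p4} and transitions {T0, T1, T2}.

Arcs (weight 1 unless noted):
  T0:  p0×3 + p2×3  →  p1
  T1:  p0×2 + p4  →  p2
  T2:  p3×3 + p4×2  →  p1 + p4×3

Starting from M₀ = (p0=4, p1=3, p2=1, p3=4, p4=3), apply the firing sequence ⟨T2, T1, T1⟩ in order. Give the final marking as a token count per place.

step 1: fire T2:  (p0=4, p1=3, p2=1, p3=4, p4=3) → (p0=4, p1=4, p2=1, p3=1, p4=4)
step 2: fire T1:  (p0=4, p1=4, p2=1, p3=1, p4=4) → (p0=2, p1=4, p2=2, p3=1, p4=3)
step 3: fire T1:  (p0=2, p1=4, p2=2, p3=1, p4=3) → (p0=0, p1=4, p2=3, p3=1, p4=2)

(p0=0, p1=4, p2=3, p3=1, p4=2)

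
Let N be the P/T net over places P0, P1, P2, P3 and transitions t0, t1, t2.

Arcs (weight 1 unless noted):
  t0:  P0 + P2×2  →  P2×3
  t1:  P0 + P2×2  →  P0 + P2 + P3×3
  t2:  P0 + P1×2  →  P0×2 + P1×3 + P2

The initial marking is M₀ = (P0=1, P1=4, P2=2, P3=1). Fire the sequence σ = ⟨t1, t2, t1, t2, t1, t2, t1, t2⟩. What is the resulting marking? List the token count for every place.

(P0=5, P1=8, P2=2, P3=13)

step 1: fire t1:  (P0=1, P1=4, P2=2, P3=1) → (P0=1, P1=4, P2=1, P3=4)
step 2: fire t2:  (P0=1, P1=4, P2=1, P3=4) → (P0=2, P1=5, P2=2, P3=4)
step 3: fire t1:  (P0=2, P1=5, P2=2, P3=4) → (P0=2, P1=5, P2=1, P3=7)
step 4: fire t2:  (P0=2, P1=5, P2=1, P3=7) → (P0=3, P1=6, P2=2, P3=7)
step 5: fire t1:  (P0=3, P1=6, P2=2, P3=7) → (P0=3, P1=6, P2=1, P3=10)
step 6: fire t2:  (P0=3, P1=6, P2=1, P3=10) → (P0=4, P1=7, P2=2, P3=10)
step 7: fire t1:  (P0=4, P1=7, P2=2, P3=10) → (P0=4, P1=7, P2=1, P3=13)
step 8: fire t2:  (P0=4, P1=7, P2=1, P3=13) → (P0=5, P1=8, P2=2, P3=13)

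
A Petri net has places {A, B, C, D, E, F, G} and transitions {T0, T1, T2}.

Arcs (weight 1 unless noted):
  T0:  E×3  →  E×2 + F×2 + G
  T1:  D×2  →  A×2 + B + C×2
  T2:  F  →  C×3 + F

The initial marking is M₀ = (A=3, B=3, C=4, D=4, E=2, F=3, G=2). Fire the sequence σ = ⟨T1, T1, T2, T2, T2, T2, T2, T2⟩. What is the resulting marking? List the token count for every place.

(A=7, B=5, C=26, D=0, E=2, F=3, G=2)

step 1: fire T1:  (A=3, B=3, C=4, D=4, E=2, F=3, G=2) → (A=5, B=4, C=6, D=2, E=2, F=3, G=2)
step 2: fire T1:  (A=5, B=4, C=6, D=2, E=2, F=3, G=2) → (A=7, B=5, C=8, D=0, E=2, F=3, G=2)
step 3: fire T2:  (A=7, B=5, C=8, D=0, E=2, F=3, G=2) → (A=7, B=5, C=11, D=0, E=2, F=3, G=2)
step 4: fire T2:  (A=7, B=5, C=11, D=0, E=2, F=3, G=2) → (A=7, B=5, C=14, D=0, E=2, F=3, G=2)
step 5: fire T2:  (A=7, B=5, C=14, D=0, E=2, F=3, G=2) → (A=7, B=5, C=17, D=0, E=2, F=3, G=2)
step 6: fire T2:  (A=7, B=5, C=17, D=0, E=2, F=3, G=2) → (A=7, B=5, C=20, D=0, E=2, F=3, G=2)
step 7: fire T2:  (A=7, B=5, C=20, D=0, E=2, F=3, G=2) → (A=7, B=5, C=23, D=0, E=2, F=3, G=2)
step 8: fire T2:  (A=7, B=5, C=23, D=0, E=2, F=3, G=2) → (A=7, B=5, C=26, D=0, E=2, F=3, G=2)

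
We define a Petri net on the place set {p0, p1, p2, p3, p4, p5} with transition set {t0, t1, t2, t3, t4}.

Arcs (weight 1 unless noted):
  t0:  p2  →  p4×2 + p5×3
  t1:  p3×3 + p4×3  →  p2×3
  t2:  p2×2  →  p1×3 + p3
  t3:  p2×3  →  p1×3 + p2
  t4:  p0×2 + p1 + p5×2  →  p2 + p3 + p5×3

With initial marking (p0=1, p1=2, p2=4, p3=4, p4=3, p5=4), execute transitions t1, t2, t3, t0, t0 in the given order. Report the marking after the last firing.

step 1: fire t1:  (p0=1, p1=2, p2=4, p3=4, p4=3, p5=4) → (p0=1, p1=2, p2=7, p3=1, p4=0, p5=4)
step 2: fire t2:  (p0=1, p1=2, p2=7, p3=1, p4=0, p5=4) → (p0=1, p1=5, p2=5, p3=2, p4=0, p5=4)
step 3: fire t3:  (p0=1, p1=5, p2=5, p3=2, p4=0, p5=4) → (p0=1, p1=8, p2=3, p3=2, p4=0, p5=4)
step 4: fire t0:  (p0=1, p1=8, p2=3, p3=2, p4=0, p5=4) → (p0=1, p1=8, p2=2, p3=2, p4=2, p5=7)
step 5: fire t0:  (p0=1, p1=8, p2=2, p3=2, p4=2, p5=7) → (p0=1, p1=8, p2=1, p3=2, p4=4, p5=10)

(p0=1, p1=8, p2=1, p3=2, p4=4, p5=10)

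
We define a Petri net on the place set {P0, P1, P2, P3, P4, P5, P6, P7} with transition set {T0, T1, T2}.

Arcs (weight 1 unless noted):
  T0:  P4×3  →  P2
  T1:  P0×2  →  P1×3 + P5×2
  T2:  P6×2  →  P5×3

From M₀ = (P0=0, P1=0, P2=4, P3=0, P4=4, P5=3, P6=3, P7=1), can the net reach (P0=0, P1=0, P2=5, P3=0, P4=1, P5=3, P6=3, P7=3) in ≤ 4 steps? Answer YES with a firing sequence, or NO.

depth 0: 1 marking
depth 1: 3 markings reached so far
depth 2: 4 markings reached so far
depth 3: 4 markings reached so far
(frontier empty at depth 3; search complete)
target is not among the 4 markings reachable within 4 steps

NO — not reachable within 4 firings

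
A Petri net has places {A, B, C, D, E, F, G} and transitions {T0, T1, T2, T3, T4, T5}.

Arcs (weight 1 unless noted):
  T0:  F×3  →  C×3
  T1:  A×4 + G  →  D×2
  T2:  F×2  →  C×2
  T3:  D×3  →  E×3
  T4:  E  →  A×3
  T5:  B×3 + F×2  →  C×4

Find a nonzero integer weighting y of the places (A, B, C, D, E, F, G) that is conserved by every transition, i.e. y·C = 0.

y = (A:0, B:2, C:3, D:0, E:0, F:3, G:0)

Incidence matrix C (rows=places, cols=transitions):
       T0   T1   T2   T3   T4   T5
    A   0   -4    0    0    3    0
    B   0    0    0    0    0   -3
    C   3    0    2    0    0    4
    D   0    2    0   -3    0    0
    E   0    0    0    3   -1    0
    F  -3    0   -2    0    0   -2
    G   0   -1    0    0    0    0

Candidate y = [0, 2, 3, 0, 0, 3, 0]; check y·C column-wise:
  col T0: 2·0 + 3·3 + 3·-3 = 0
  col T1: 0·-4 + 2·0 + 3·0 + 0·2 + 3·0 + 0·-1 = 0
  col T2: 2·0 + 3·2 + 3·-2 = 0
  col T3: 2·0 + 3·0 + 0·-3 + 0·3 + 3·0 = 0
  col T4: 0·3 + 2·0 + 3·0 + 0·-1 + 3·0 = 0
  col T5: 2·-3 + 3·4 + 3·-2 = 0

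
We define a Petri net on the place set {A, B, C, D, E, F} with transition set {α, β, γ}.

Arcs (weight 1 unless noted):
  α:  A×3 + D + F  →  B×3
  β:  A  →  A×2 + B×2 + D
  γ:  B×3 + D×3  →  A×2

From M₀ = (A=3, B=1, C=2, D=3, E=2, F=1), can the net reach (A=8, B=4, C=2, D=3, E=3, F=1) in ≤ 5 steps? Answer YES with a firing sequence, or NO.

NO — not reachable within 5 firings

depth 0: 1 marking
depth 1: 3 markings reached so far
depth 2: 6 markings reached so far
depth 3: 10 markings reached so far
depth 4: 14 markings reached so far
depth 5: 19 markings reached so far
target is not among the 19 markings reachable within 5 steps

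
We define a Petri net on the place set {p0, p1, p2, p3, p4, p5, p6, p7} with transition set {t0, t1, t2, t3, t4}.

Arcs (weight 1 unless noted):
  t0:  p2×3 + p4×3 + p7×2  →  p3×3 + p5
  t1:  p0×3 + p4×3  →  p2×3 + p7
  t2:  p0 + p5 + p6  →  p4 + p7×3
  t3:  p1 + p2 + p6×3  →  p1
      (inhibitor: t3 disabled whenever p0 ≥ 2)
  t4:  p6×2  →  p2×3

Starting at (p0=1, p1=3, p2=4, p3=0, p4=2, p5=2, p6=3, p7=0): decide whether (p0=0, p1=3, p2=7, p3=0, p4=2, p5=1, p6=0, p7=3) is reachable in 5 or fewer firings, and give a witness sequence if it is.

NO — not reachable within 5 firings

depth 0: 1 marking
depth 1: 4 markings reached so far
depth 2: 6 markings reached so far
depth 3: 7 markings reached so far
depth 4: 7 markings reached so far
(frontier empty at depth 4; search complete)
target is not among the 7 markings reachable within 5 steps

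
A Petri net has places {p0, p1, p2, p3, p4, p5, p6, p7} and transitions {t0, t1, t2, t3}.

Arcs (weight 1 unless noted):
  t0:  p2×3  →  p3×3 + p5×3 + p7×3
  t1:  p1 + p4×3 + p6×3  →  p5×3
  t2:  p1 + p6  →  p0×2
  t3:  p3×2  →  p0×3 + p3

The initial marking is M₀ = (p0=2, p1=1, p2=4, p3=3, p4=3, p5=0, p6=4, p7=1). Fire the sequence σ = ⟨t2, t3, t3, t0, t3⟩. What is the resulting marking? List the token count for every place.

(p0=13, p1=0, p2=1, p3=3, p4=3, p5=3, p6=3, p7=4)

step 1: fire t2:  (p0=2, p1=1, p2=4, p3=3, p4=3, p5=0, p6=4, p7=1) → (p0=4, p1=0, p2=4, p3=3, p4=3, p5=0, p6=3, p7=1)
step 2: fire t3:  (p0=4, p1=0, p2=4, p3=3, p4=3, p5=0, p6=3, p7=1) → (p0=7, p1=0, p2=4, p3=2, p4=3, p5=0, p6=3, p7=1)
step 3: fire t3:  (p0=7, p1=0, p2=4, p3=2, p4=3, p5=0, p6=3, p7=1) → (p0=10, p1=0, p2=4, p3=1, p4=3, p5=0, p6=3, p7=1)
step 4: fire t0:  (p0=10, p1=0, p2=4, p3=1, p4=3, p5=0, p6=3, p7=1) → (p0=10, p1=0, p2=1, p3=4, p4=3, p5=3, p6=3, p7=4)
step 5: fire t3:  (p0=10, p1=0, p2=1, p3=4, p4=3, p5=3, p6=3, p7=4) → (p0=13, p1=0, p2=1, p3=3, p4=3, p5=3, p6=3, p7=4)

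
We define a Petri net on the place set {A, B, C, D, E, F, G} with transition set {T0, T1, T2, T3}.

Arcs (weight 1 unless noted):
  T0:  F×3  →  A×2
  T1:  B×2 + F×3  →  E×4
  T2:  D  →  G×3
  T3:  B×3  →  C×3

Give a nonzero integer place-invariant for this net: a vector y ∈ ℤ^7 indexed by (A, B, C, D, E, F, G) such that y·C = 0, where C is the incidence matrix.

y = (A:0, B:2, C:2, D:0, E:1, F:0, G:0)

Incidence matrix C (rows=places, cols=transitions):
       T0   T1   T2   T3
    A   2    0    0    0
    B   0   -2    0   -3
    C   0    0    0    3
    D   0    0   -1    0
    E   0    4    0    0
    F  -3   -3    0    0
    G   0    0    3    0

Candidate y = [0, 2, 2, 0, 1, 0, 0]; check y·C column-wise:
  col T0: 0·2 + 2·0 + 2·0 + 1·0 + 0·-3 = 0
  col T1: 2·-2 + 2·0 + 1·4 + 0·-3 = 0
  col T2: 2·0 + 2·0 + 0·-1 + 1·0 + 0·3 = 0
  col T3: 2·-3 + 2·3 + 1·0 = 0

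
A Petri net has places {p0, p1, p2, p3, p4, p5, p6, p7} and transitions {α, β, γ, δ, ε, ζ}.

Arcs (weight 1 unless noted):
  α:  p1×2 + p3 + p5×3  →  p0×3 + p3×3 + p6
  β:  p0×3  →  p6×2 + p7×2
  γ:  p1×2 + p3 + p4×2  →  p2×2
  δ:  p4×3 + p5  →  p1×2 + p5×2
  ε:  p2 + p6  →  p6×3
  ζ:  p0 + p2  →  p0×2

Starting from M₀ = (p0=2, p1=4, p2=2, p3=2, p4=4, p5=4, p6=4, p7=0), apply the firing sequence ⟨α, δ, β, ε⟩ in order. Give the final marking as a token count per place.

step 1: fire α:  (p0=2, p1=4, p2=2, p3=2, p4=4, p5=4, p6=4, p7=0) → (p0=5, p1=2, p2=2, p3=4, p4=4, p5=1, p6=5, p7=0)
step 2: fire δ:  (p0=5, p1=2, p2=2, p3=4, p4=4, p5=1, p6=5, p7=0) → (p0=5, p1=4, p2=2, p3=4, p4=1, p5=2, p6=5, p7=0)
step 3: fire β:  (p0=5, p1=4, p2=2, p3=4, p4=1, p5=2, p6=5, p7=0) → (p0=2, p1=4, p2=2, p3=4, p4=1, p5=2, p6=7, p7=2)
step 4: fire ε:  (p0=2, p1=4, p2=2, p3=4, p4=1, p5=2, p6=7, p7=2) → (p0=2, p1=4, p2=1, p3=4, p4=1, p5=2, p6=9, p7=2)

(p0=2, p1=4, p2=1, p3=4, p4=1, p5=2, p6=9, p7=2)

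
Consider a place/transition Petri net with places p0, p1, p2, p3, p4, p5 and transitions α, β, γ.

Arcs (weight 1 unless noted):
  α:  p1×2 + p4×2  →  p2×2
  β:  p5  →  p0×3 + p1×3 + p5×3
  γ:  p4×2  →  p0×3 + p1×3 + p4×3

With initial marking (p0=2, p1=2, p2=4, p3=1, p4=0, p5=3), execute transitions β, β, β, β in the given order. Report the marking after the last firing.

step 1: fire β:  (p0=2, p1=2, p2=4, p3=1, p4=0, p5=3) → (p0=5, p1=5, p2=4, p3=1, p4=0, p5=5)
step 2: fire β:  (p0=5, p1=5, p2=4, p3=1, p4=0, p5=5) → (p0=8, p1=8, p2=4, p3=1, p4=0, p5=7)
step 3: fire β:  (p0=8, p1=8, p2=4, p3=1, p4=0, p5=7) → (p0=11, p1=11, p2=4, p3=1, p4=0, p5=9)
step 4: fire β:  (p0=11, p1=11, p2=4, p3=1, p4=0, p5=9) → (p0=14, p1=14, p2=4, p3=1, p4=0, p5=11)

(p0=14, p1=14, p2=4, p3=1, p4=0, p5=11)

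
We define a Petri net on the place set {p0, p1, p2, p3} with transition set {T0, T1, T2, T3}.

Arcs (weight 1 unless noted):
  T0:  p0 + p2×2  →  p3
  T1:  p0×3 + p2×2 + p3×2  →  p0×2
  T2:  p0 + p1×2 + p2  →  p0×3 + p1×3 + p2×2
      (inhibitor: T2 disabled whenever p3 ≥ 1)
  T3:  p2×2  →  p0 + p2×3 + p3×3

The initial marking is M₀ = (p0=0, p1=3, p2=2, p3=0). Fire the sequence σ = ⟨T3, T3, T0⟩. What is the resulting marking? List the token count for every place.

(p0=1, p1=3, p2=2, p3=7)

step 1: fire T3:  (p0=0, p1=3, p2=2, p3=0) → (p0=1, p1=3, p2=3, p3=3)
step 2: fire T3:  (p0=1, p1=3, p2=3, p3=3) → (p0=2, p1=3, p2=4, p3=6)
step 3: fire T0:  (p0=2, p1=3, p2=4, p3=6) → (p0=1, p1=3, p2=2, p3=7)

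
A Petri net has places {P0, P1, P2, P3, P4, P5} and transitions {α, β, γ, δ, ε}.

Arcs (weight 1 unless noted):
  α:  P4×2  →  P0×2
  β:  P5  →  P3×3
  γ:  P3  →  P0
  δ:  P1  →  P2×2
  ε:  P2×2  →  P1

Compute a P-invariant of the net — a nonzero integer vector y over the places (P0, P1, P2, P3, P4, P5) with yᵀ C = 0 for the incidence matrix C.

y = (P0:0, P1:2, P2:1, P3:0, P4:0, P5:0)

Incidence matrix C (rows=places, cols=transitions):
        α    β    γ    δ    ε
   P0   2    0    1    0    0
   P1   0    0    0   -1    1
   P2   0    0    0    2   -2
   P3   0    3   -1    0    0
   P4  -2    0    0    0    0
   P5   0   -1    0    0    0

Candidate y = [0, 2, 1, 0, 0, 0]; check y·C column-wise:
  col α: 0·2 + 2·0 + 1·0 + 0·-2 = 0
  col β: 2·0 + 1·0 + 0·3 + 0·-1 = 0
  col γ: 0·1 + 2·0 + 1·0 + 0·-1 = 0
  col δ: 2·-1 + 1·2 = 0
  col ε: 2·1 + 1·-2 = 0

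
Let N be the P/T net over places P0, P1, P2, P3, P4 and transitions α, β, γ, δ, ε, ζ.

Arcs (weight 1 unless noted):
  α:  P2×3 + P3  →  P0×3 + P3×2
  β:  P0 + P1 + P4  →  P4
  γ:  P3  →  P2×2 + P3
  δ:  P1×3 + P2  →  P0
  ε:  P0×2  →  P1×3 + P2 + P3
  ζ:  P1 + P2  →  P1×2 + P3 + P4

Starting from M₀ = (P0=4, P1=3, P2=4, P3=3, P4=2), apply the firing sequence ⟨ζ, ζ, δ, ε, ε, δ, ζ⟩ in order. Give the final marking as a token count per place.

step 1: fire ζ:  (P0=4, P1=3, P2=4, P3=3, P4=2) → (P0=4, P1=4, P2=3, P3=4, P4=3)
step 2: fire ζ:  (P0=4, P1=4, P2=3, P3=4, P4=3) → (P0=4, P1=5, P2=2, P3=5, P4=4)
step 3: fire δ:  (P0=4, P1=5, P2=2, P3=5, P4=4) → (P0=5, P1=2, P2=1, P3=5, P4=4)
step 4: fire ε:  (P0=5, P1=2, P2=1, P3=5, P4=4) → (P0=3, P1=5, P2=2, P3=6, P4=4)
step 5: fire ε:  (P0=3, P1=5, P2=2, P3=6, P4=4) → (P0=1, P1=8, P2=3, P3=7, P4=4)
step 6: fire δ:  (P0=1, P1=8, P2=3, P3=7, P4=4) → (P0=2, P1=5, P2=2, P3=7, P4=4)
step 7: fire ζ:  (P0=2, P1=5, P2=2, P3=7, P4=4) → (P0=2, P1=6, P2=1, P3=8, P4=5)

(P0=2, P1=6, P2=1, P3=8, P4=5)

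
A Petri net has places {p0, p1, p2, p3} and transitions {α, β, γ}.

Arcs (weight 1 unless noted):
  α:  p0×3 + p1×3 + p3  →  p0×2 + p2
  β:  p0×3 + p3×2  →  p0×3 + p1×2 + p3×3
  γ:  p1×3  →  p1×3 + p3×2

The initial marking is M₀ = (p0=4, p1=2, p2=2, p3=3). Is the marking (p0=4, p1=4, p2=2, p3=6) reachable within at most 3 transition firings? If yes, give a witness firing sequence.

YES — reachable via ⟨β, γ⟩ (2 firings)

step 1: fire β:  (p0=4, p1=2, p2=2, p3=3) → (p0=4, p1=4, p2=2, p3=4)
step 2: fire γ:  (p0=4, p1=4, p2=2, p3=4) → (p0=4, p1=4, p2=2, p3=6)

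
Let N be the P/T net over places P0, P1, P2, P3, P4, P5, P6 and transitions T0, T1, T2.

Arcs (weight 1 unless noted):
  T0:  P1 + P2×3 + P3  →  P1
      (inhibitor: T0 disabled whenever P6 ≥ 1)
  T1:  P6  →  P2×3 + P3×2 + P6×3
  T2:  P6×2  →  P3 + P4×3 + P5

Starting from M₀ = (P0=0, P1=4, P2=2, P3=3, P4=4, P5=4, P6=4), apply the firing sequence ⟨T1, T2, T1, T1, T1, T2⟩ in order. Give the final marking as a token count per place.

step 1: fire T1:  (P0=0, P1=4, P2=2, P3=3, P4=4, P5=4, P6=4) → (P0=0, P1=4, P2=5, P3=5, P4=4, P5=4, P6=6)
step 2: fire T2:  (P0=0, P1=4, P2=5, P3=5, P4=4, P5=4, P6=6) → (P0=0, P1=4, P2=5, P3=6, P4=7, P5=5, P6=4)
step 3: fire T1:  (P0=0, P1=4, P2=5, P3=6, P4=7, P5=5, P6=4) → (P0=0, P1=4, P2=8, P3=8, P4=7, P5=5, P6=6)
step 4: fire T1:  (P0=0, P1=4, P2=8, P3=8, P4=7, P5=5, P6=6) → (P0=0, P1=4, P2=11, P3=10, P4=7, P5=5, P6=8)
step 5: fire T1:  (P0=0, P1=4, P2=11, P3=10, P4=7, P5=5, P6=8) → (P0=0, P1=4, P2=14, P3=12, P4=7, P5=5, P6=10)
step 6: fire T2:  (P0=0, P1=4, P2=14, P3=12, P4=7, P5=5, P6=10) → (P0=0, P1=4, P2=14, P3=13, P4=10, P5=6, P6=8)

(P0=0, P1=4, P2=14, P3=13, P4=10, P5=6, P6=8)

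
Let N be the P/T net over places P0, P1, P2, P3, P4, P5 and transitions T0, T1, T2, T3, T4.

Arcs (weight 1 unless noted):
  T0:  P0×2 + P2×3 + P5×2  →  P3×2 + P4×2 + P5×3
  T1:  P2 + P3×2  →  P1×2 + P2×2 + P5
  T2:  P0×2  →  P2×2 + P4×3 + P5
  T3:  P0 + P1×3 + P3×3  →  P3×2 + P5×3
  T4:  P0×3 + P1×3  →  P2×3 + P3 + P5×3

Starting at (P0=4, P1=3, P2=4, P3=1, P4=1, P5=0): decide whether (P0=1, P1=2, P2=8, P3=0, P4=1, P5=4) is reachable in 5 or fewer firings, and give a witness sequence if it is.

YES — reachable via ⟨T4, T1⟩ (2 firings)

step 1: fire T4:  (P0=4, P1=3, P2=4, P3=1, P4=1, P5=0) → (P0=1, P1=0, P2=7, P3=2, P4=1, P5=3)
step 2: fire T1:  (P0=1, P1=0, P2=7, P3=2, P4=1, P5=3) → (P0=1, P1=2, P2=8, P3=0, P4=1, P5=4)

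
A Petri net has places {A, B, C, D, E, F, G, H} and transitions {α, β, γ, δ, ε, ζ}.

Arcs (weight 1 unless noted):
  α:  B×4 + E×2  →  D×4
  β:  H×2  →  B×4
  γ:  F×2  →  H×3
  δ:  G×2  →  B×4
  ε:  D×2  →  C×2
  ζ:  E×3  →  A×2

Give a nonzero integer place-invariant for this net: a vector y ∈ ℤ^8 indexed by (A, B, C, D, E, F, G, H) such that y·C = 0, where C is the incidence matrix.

Incidence matrix C (rows=places, cols=transitions):
        α    β    γ    δ    ε    ζ
    A   0    0    0    0    0    2
    B  -4    4    0    4    0    0
    C   0    0    0    0    2    0
    D   4    0    0    0   -2    0
    E  -2    0    0    0    0   -3
    F   0    0   -2    0    0    0
    G   0    0    0   -2    0    0
    H   0   -2    3    0    0    0

Candidate y = [3, 0, 1, 1, 2, 0, 0, 0]; check y·C column-wise:
  col α: 3·0 + 0·-4 + 1·0 + 1·4 + 2·-2 = 0
  col β: 3·0 + 0·4 + 1·0 + 1·0 + 2·0 + 0·-2 = 0
  col γ: 3·0 + 1·0 + 1·0 + 2·0 + 0·-2 + 0·3 = 0
  col δ: 3·0 + 0·4 + 1·0 + 1·0 + 2·0 + 0·-2 = 0
  col ε: 3·0 + 1·2 + 1·-2 + 2·0 = 0
  col ζ: 3·2 + 1·0 + 1·0 + 2·-3 = 0

y = (A:3, B:0, C:1, D:1, E:2, F:0, G:0, H:0)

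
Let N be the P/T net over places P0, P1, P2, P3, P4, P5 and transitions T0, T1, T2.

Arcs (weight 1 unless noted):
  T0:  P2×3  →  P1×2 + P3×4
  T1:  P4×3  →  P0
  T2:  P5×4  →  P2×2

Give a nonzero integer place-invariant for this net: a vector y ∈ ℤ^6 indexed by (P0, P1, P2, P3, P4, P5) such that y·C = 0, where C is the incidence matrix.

Incidence matrix C (rows=places, cols=transitions):
       T0   T1   T2
   P0   0    1    0
   P1   2    0    0
   P2  -3    0    2
   P3   4    0    0
   P4   0   -3    0
   P5   0    0   -4

Candidate y = [0, 2, 0, -1, 0, 0]; check y·C column-wise:
  col T0: 2·2 + 0·-3 + -1·4 = 0
  col T1: 0·1 + 2·0 + -1·0 + 0·-3 = 0
  col T2: 2·0 + 0·2 + -1·0 + 0·-4 = 0

y = (P0:0, P1:2, P2:0, P3:-1, P4:0, P5:0)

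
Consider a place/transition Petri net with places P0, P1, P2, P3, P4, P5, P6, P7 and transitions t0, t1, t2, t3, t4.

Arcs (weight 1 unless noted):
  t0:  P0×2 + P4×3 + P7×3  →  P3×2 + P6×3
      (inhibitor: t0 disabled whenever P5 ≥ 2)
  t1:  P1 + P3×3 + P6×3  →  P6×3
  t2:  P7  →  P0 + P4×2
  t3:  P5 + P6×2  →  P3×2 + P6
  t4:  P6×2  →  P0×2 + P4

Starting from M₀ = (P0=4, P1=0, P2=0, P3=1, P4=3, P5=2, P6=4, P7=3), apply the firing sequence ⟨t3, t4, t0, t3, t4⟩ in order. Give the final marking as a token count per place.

step 1: fire t3:  (P0=4, P1=0, P2=0, P3=1, P4=3, P5=2, P6=4, P7=3) → (P0=4, P1=0, P2=0, P3=3, P4=3, P5=1, P6=3, P7=3)
step 2: fire t4:  (P0=4, P1=0, P2=0, P3=3, P4=3, P5=1, P6=3, P7=3) → (P0=6, P1=0, P2=0, P3=3, P4=4, P5=1, P6=1, P7=3)
step 3: fire t0:  (P0=6, P1=0, P2=0, P3=3, P4=4, P5=1, P6=1, P7=3) → (P0=4, P1=0, P2=0, P3=5, P4=1, P5=1, P6=4, P7=0)
step 4: fire t3:  (P0=4, P1=0, P2=0, P3=5, P4=1, P5=1, P6=4, P7=0) → (P0=4, P1=0, P2=0, P3=7, P4=1, P5=0, P6=3, P7=0)
step 5: fire t4:  (P0=4, P1=0, P2=0, P3=7, P4=1, P5=0, P6=3, P7=0) → (P0=6, P1=0, P2=0, P3=7, P4=2, P5=0, P6=1, P7=0)

(P0=6, P1=0, P2=0, P3=7, P4=2, P5=0, P6=1, P7=0)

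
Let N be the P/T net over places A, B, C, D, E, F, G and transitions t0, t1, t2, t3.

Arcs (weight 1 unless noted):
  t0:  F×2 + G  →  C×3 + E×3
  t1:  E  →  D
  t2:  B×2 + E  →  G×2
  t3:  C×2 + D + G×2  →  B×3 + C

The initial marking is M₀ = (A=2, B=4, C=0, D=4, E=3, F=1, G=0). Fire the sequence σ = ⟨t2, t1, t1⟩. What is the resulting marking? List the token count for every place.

step 1: fire t2:  (A=2, B=4, C=0, D=4, E=3, F=1, G=0) → (A=2, B=2, C=0, D=4, E=2, F=1, G=2)
step 2: fire t1:  (A=2, B=2, C=0, D=4, E=2, F=1, G=2) → (A=2, B=2, C=0, D=5, E=1, F=1, G=2)
step 3: fire t1:  (A=2, B=2, C=0, D=5, E=1, F=1, G=2) → (A=2, B=2, C=0, D=6, E=0, F=1, G=2)

(A=2, B=2, C=0, D=6, E=0, F=1, G=2)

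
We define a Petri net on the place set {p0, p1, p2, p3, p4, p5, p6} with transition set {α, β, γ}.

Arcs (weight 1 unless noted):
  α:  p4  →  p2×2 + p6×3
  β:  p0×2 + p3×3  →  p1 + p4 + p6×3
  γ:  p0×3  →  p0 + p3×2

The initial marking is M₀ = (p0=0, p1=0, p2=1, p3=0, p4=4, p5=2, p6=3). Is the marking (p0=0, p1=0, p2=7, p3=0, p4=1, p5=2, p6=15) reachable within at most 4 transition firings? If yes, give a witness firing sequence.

depth 0: 1 marking
depth 1: 2 markings reached so far
depth 2: 3 markings reached so far
depth 3: 4 markings reached so far
depth 4: 5 markings reached so far
target is not among the 5 markings reachable within 4 steps

NO — not reachable within 4 firings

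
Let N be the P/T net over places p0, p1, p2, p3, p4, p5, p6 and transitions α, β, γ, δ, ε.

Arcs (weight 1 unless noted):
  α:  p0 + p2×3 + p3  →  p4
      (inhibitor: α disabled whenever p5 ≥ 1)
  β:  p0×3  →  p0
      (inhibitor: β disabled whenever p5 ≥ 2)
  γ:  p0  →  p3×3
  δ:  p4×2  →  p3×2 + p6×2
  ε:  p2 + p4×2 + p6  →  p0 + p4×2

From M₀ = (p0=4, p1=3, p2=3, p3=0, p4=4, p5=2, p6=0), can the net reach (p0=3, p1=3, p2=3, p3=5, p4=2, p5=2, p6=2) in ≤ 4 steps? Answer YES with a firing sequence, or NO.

YES — reachable via ⟨γ, δ⟩ (2 firings)

step 1: fire γ:  (p0=4, p1=3, p2=3, p3=0, p4=4, p5=2, p6=0) → (p0=3, p1=3, p2=3, p3=3, p4=4, p5=2, p6=0)
step 2: fire δ:  (p0=3, p1=3, p2=3, p3=3, p4=4, p5=2, p6=0) → (p0=3, p1=3, p2=3, p3=5, p4=2, p5=2, p6=2)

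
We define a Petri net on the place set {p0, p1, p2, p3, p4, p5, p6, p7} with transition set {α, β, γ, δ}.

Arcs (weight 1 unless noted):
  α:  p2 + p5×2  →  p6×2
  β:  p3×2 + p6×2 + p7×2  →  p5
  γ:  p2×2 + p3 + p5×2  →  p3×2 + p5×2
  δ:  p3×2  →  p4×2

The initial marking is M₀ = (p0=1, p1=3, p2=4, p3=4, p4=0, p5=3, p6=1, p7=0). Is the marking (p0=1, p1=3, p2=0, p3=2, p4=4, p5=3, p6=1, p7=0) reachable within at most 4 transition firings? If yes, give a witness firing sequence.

step 1: fire γ:  (p0=1, p1=3, p2=4, p3=4, p4=0, p5=3, p6=1, p7=0) → (p0=1, p1=3, p2=2, p3=5, p4=0, p5=3, p6=1, p7=0)
step 2: fire γ:  (p0=1, p1=3, p2=2, p3=5, p4=0, p5=3, p6=1, p7=0) → (p0=1, p1=3, p2=0, p3=6, p4=0, p5=3, p6=1, p7=0)
step 3: fire δ:  (p0=1, p1=3, p2=0, p3=6, p4=0, p5=3, p6=1, p7=0) → (p0=1, p1=3, p2=0, p3=4, p4=2, p5=3, p6=1, p7=0)
step 4: fire δ:  (p0=1, p1=3, p2=0, p3=4, p4=2, p5=3, p6=1, p7=0) → (p0=1, p1=3, p2=0, p3=2, p4=4, p5=3, p6=1, p7=0)

YES — reachable via ⟨γ, γ, δ, δ⟩ (4 firings)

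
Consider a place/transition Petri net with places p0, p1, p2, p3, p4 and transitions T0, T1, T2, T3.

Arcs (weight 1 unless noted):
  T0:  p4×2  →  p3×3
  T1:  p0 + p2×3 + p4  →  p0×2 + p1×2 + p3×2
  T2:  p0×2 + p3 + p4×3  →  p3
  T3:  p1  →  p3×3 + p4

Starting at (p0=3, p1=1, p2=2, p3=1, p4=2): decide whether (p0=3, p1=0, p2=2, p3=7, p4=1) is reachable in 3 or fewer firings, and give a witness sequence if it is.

YES — reachable via ⟨T0, T3⟩ (2 firings)

step 1: fire T0:  (p0=3, p1=1, p2=2, p3=1, p4=2) → (p0=3, p1=1, p2=2, p3=4, p4=0)
step 2: fire T3:  (p0=3, p1=1, p2=2, p3=4, p4=0) → (p0=3, p1=0, p2=2, p3=7, p4=1)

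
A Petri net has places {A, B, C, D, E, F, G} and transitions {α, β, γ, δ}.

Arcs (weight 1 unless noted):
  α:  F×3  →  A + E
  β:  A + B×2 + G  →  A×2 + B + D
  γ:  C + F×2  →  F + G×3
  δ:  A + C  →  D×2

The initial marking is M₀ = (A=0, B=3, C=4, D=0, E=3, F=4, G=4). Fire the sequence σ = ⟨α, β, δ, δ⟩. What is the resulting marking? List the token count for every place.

(A=0, B=2, C=2, D=5, E=4, F=1, G=3)

step 1: fire α:  (A=0, B=3, C=4, D=0, E=3, F=4, G=4) → (A=1, B=3, C=4, D=0, E=4, F=1, G=4)
step 2: fire β:  (A=1, B=3, C=4, D=0, E=4, F=1, G=4) → (A=2, B=2, C=4, D=1, E=4, F=1, G=3)
step 3: fire δ:  (A=2, B=2, C=4, D=1, E=4, F=1, G=3) → (A=1, B=2, C=3, D=3, E=4, F=1, G=3)
step 4: fire δ:  (A=1, B=2, C=3, D=3, E=4, F=1, G=3) → (A=0, B=2, C=2, D=5, E=4, F=1, G=3)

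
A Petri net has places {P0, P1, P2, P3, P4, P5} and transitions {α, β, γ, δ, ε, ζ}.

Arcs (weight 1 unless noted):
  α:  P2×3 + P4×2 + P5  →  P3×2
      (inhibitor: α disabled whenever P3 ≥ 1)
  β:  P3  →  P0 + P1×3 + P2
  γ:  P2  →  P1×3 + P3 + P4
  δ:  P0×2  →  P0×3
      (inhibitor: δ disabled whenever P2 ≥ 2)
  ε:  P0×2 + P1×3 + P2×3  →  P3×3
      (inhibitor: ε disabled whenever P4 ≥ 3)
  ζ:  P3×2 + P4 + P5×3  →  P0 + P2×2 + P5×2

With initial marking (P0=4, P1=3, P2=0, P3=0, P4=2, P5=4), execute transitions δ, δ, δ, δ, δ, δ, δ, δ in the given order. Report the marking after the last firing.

(P0=12, P1=3, P2=0, P3=0, P4=2, P5=4)

step 1: fire δ:  (P0=4, P1=3, P2=0, P3=0, P4=2, P5=4) → (P0=5, P1=3, P2=0, P3=0, P4=2, P5=4)
step 2: fire δ:  (P0=5, P1=3, P2=0, P3=0, P4=2, P5=4) → (P0=6, P1=3, P2=0, P3=0, P4=2, P5=4)
step 3: fire δ:  (P0=6, P1=3, P2=0, P3=0, P4=2, P5=4) → (P0=7, P1=3, P2=0, P3=0, P4=2, P5=4)
step 4: fire δ:  (P0=7, P1=3, P2=0, P3=0, P4=2, P5=4) → (P0=8, P1=3, P2=0, P3=0, P4=2, P5=4)
step 5: fire δ:  (P0=8, P1=3, P2=0, P3=0, P4=2, P5=4) → (P0=9, P1=3, P2=0, P3=0, P4=2, P5=4)
step 6: fire δ:  (P0=9, P1=3, P2=0, P3=0, P4=2, P5=4) → (P0=10, P1=3, P2=0, P3=0, P4=2, P5=4)
step 7: fire δ:  (P0=10, P1=3, P2=0, P3=0, P4=2, P5=4) → (P0=11, P1=3, P2=0, P3=0, P4=2, P5=4)
step 8: fire δ:  (P0=11, P1=3, P2=0, P3=0, P4=2, P5=4) → (P0=12, P1=3, P2=0, P3=0, P4=2, P5=4)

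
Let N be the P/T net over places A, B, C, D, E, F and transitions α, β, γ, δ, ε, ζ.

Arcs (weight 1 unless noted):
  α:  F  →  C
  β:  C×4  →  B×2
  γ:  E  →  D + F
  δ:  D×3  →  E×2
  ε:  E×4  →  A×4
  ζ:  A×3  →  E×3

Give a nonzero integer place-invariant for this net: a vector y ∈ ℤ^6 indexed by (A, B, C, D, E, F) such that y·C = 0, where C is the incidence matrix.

y = (A:3, B:2, C:1, D:2, E:3, F:1)

Incidence matrix C (rows=places, cols=transitions):
        α    β    γ    δ    ε    ζ
    A   0    0    0    0    4   -3
    B   0    2    0    0    0    0
    C   1   -4    0    0    0    0
    D   0    0    1   -3    0    0
    E   0    0   -1    2   -4    3
    F  -1    0    1    0    0    0

Candidate y = [3, 2, 1, 2, 3, 1]; check y·C column-wise:
  col α: 3·0 + 2·0 + 1·1 + 2·0 + 3·0 + 1·-1 = 0
  col β: 3·0 + 2·2 + 1·-4 + 2·0 + 3·0 + 1·0 = 0
  col γ: 3·0 + 2·0 + 1·0 + 2·1 + 3·-1 + 1·1 = 0
  col δ: 3·0 + 2·0 + 1·0 + 2·-3 + 3·2 + 1·0 = 0
  col ε: 3·4 + 2·0 + 1·0 + 2·0 + 3·-4 + 1·0 = 0
  col ζ: 3·-3 + 2·0 + 1·0 + 2·0 + 3·3 + 1·0 = 0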